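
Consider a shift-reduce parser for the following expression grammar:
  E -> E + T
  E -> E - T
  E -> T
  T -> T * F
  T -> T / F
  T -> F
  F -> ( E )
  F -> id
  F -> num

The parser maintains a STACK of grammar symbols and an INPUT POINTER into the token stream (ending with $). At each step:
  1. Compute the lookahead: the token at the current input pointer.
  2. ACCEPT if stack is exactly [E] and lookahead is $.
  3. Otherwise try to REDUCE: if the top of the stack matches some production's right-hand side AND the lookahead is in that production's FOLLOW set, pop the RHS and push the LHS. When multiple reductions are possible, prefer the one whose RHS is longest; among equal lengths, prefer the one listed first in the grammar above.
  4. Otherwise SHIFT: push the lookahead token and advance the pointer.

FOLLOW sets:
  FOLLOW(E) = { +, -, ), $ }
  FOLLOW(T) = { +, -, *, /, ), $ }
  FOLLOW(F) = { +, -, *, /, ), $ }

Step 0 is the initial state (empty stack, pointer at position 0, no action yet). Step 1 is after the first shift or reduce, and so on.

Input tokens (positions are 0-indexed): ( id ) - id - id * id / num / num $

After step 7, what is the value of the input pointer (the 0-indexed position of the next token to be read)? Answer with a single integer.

Answer: 3

Derivation:
Step 1: shift (. Stack=[(] ptr=1 lookahead=id remaining=[id ) - id - id * id / num / num $]
Step 2: shift id. Stack=[( id] ptr=2 lookahead=) remaining=[) - id - id * id / num / num $]
Step 3: reduce F->id. Stack=[( F] ptr=2 lookahead=) remaining=[) - id - id * id / num / num $]
Step 4: reduce T->F. Stack=[( T] ptr=2 lookahead=) remaining=[) - id - id * id / num / num $]
Step 5: reduce E->T. Stack=[( E] ptr=2 lookahead=) remaining=[) - id - id * id / num / num $]
Step 6: shift ). Stack=[( E )] ptr=3 lookahead=- remaining=[- id - id * id / num / num $]
Step 7: reduce F->( E ). Stack=[F] ptr=3 lookahead=- remaining=[- id - id * id / num / num $]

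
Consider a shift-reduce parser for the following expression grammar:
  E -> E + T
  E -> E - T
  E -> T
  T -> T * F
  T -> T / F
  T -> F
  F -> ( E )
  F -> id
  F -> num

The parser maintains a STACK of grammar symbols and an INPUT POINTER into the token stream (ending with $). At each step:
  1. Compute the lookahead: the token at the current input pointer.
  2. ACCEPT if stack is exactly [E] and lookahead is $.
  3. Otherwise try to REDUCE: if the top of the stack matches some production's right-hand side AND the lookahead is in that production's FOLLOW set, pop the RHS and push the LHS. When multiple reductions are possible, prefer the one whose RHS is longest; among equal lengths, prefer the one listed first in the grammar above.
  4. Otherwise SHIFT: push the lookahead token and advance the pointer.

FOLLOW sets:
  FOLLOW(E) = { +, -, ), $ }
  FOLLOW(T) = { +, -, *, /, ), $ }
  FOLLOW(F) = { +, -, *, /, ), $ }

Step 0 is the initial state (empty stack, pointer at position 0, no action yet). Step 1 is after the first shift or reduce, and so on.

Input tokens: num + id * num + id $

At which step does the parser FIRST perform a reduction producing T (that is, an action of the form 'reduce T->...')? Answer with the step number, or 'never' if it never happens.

Answer: 3

Derivation:
Step 1: shift num. Stack=[num] ptr=1 lookahead=+ remaining=[+ id * num + id $]
Step 2: reduce F->num. Stack=[F] ptr=1 lookahead=+ remaining=[+ id * num + id $]
Step 3: reduce T->F. Stack=[T] ptr=1 lookahead=+ remaining=[+ id * num + id $]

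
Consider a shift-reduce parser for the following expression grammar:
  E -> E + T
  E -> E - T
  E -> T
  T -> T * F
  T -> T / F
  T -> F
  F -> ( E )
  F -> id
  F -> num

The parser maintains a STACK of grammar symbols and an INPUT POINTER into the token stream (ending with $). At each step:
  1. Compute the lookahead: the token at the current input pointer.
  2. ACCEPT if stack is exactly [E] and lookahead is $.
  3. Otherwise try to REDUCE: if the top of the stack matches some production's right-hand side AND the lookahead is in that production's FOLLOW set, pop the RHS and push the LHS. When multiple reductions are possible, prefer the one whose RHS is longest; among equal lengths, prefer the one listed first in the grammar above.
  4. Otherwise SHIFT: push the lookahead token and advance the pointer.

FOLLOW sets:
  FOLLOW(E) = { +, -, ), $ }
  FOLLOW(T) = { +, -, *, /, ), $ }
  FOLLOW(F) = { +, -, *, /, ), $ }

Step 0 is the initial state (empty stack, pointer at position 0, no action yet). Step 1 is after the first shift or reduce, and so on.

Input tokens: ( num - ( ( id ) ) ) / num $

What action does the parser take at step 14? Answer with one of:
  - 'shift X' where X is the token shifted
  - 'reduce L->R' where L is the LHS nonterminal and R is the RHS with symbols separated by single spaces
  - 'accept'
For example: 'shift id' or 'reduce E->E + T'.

Answer: reduce F->( E )

Derivation:
Step 1: shift (. Stack=[(] ptr=1 lookahead=num remaining=[num - ( ( id ) ) ) / num $]
Step 2: shift num. Stack=[( num] ptr=2 lookahead=- remaining=[- ( ( id ) ) ) / num $]
Step 3: reduce F->num. Stack=[( F] ptr=2 lookahead=- remaining=[- ( ( id ) ) ) / num $]
Step 4: reduce T->F. Stack=[( T] ptr=2 lookahead=- remaining=[- ( ( id ) ) ) / num $]
Step 5: reduce E->T. Stack=[( E] ptr=2 lookahead=- remaining=[- ( ( id ) ) ) / num $]
Step 6: shift -. Stack=[( E -] ptr=3 lookahead=( remaining=[( ( id ) ) ) / num $]
Step 7: shift (. Stack=[( E - (] ptr=4 lookahead=( remaining=[( id ) ) ) / num $]
Step 8: shift (. Stack=[( E - ( (] ptr=5 lookahead=id remaining=[id ) ) ) / num $]
Step 9: shift id. Stack=[( E - ( ( id] ptr=6 lookahead=) remaining=[) ) ) / num $]
Step 10: reduce F->id. Stack=[( E - ( ( F] ptr=6 lookahead=) remaining=[) ) ) / num $]
Step 11: reduce T->F. Stack=[( E - ( ( T] ptr=6 lookahead=) remaining=[) ) ) / num $]
Step 12: reduce E->T. Stack=[( E - ( ( E] ptr=6 lookahead=) remaining=[) ) ) / num $]
Step 13: shift ). Stack=[( E - ( ( E )] ptr=7 lookahead=) remaining=[) ) / num $]
Step 14: reduce F->( E ). Stack=[( E - ( F] ptr=7 lookahead=) remaining=[) ) / num $]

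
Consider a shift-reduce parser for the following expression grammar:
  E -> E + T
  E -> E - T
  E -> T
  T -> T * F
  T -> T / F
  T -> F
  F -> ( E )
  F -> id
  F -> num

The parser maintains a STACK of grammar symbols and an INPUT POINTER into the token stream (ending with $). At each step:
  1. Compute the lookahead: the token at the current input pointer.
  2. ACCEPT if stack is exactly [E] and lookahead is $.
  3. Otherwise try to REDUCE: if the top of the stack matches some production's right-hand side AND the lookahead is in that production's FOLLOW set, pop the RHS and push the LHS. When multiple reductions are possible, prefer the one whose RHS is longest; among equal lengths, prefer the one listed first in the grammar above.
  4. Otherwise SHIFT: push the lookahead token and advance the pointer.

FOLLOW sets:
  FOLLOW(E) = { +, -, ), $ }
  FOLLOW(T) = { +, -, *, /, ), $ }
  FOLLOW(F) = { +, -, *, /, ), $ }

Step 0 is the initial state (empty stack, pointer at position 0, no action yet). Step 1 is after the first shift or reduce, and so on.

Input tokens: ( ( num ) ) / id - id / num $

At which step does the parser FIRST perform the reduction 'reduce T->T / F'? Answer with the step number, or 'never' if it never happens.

Step 1: shift (. Stack=[(] ptr=1 lookahead=( remaining=[( num ) ) / id - id / num $]
Step 2: shift (. Stack=[( (] ptr=2 lookahead=num remaining=[num ) ) / id - id / num $]
Step 3: shift num. Stack=[( ( num] ptr=3 lookahead=) remaining=[) ) / id - id / num $]
Step 4: reduce F->num. Stack=[( ( F] ptr=3 lookahead=) remaining=[) ) / id - id / num $]
Step 5: reduce T->F. Stack=[( ( T] ptr=3 lookahead=) remaining=[) ) / id - id / num $]
Step 6: reduce E->T. Stack=[( ( E] ptr=3 lookahead=) remaining=[) ) / id - id / num $]
Step 7: shift ). Stack=[( ( E )] ptr=4 lookahead=) remaining=[) / id - id / num $]
Step 8: reduce F->( E ). Stack=[( F] ptr=4 lookahead=) remaining=[) / id - id / num $]
Step 9: reduce T->F. Stack=[( T] ptr=4 lookahead=) remaining=[) / id - id / num $]
Step 10: reduce E->T. Stack=[( E] ptr=4 lookahead=) remaining=[) / id - id / num $]
Step 11: shift ). Stack=[( E )] ptr=5 lookahead=/ remaining=[/ id - id / num $]
Step 12: reduce F->( E ). Stack=[F] ptr=5 lookahead=/ remaining=[/ id - id / num $]
Step 13: reduce T->F. Stack=[T] ptr=5 lookahead=/ remaining=[/ id - id / num $]
Step 14: shift /. Stack=[T /] ptr=6 lookahead=id remaining=[id - id / num $]
Step 15: shift id. Stack=[T / id] ptr=7 lookahead=- remaining=[- id / num $]
Step 16: reduce F->id. Stack=[T / F] ptr=7 lookahead=- remaining=[- id / num $]
Step 17: reduce T->T / F. Stack=[T] ptr=7 lookahead=- remaining=[- id / num $]

Answer: 17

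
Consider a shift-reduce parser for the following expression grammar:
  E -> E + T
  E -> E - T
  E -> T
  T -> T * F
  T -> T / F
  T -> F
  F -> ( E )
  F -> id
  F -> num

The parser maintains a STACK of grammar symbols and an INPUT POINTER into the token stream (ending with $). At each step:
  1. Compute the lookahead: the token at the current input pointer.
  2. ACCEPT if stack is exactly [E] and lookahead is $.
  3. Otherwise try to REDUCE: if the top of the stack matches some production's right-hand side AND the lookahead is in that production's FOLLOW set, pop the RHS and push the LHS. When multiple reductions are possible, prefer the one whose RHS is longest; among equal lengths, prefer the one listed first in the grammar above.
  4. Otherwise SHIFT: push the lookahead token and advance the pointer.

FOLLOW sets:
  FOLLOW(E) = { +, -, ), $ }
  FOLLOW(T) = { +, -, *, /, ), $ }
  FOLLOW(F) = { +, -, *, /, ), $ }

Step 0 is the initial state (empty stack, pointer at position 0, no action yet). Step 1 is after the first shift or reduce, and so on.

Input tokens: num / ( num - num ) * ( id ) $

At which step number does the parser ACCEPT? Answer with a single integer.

Answer: 28

Derivation:
Step 1: shift num. Stack=[num] ptr=1 lookahead=/ remaining=[/ ( num - num ) * ( id ) $]
Step 2: reduce F->num. Stack=[F] ptr=1 lookahead=/ remaining=[/ ( num - num ) * ( id ) $]
Step 3: reduce T->F. Stack=[T] ptr=1 lookahead=/ remaining=[/ ( num - num ) * ( id ) $]
Step 4: shift /. Stack=[T /] ptr=2 lookahead=( remaining=[( num - num ) * ( id ) $]
Step 5: shift (. Stack=[T / (] ptr=3 lookahead=num remaining=[num - num ) * ( id ) $]
Step 6: shift num. Stack=[T / ( num] ptr=4 lookahead=- remaining=[- num ) * ( id ) $]
Step 7: reduce F->num. Stack=[T / ( F] ptr=4 lookahead=- remaining=[- num ) * ( id ) $]
Step 8: reduce T->F. Stack=[T / ( T] ptr=4 lookahead=- remaining=[- num ) * ( id ) $]
Step 9: reduce E->T. Stack=[T / ( E] ptr=4 lookahead=- remaining=[- num ) * ( id ) $]
Step 10: shift -. Stack=[T / ( E -] ptr=5 lookahead=num remaining=[num ) * ( id ) $]
Step 11: shift num. Stack=[T / ( E - num] ptr=6 lookahead=) remaining=[) * ( id ) $]
Step 12: reduce F->num. Stack=[T / ( E - F] ptr=6 lookahead=) remaining=[) * ( id ) $]
Step 13: reduce T->F. Stack=[T / ( E - T] ptr=6 lookahead=) remaining=[) * ( id ) $]
Step 14: reduce E->E - T. Stack=[T / ( E] ptr=6 lookahead=) remaining=[) * ( id ) $]
Step 15: shift ). Stack=[T / ( E )] ptr=7 lookahead=* remaining=[* ( id ) $]
Step 16: reduce F->( E ). Stack=[T / F] ptr=7 lookahead=* remaining=[* ( id ) $]
Step 17: reduce T->T / F. Stack=[T] ptr=7 lookahead=* remaining=[* ( id ) $]
Step 18: shift *. Stack=[T *] ptr=8 lookahead=( remaining=[( id ) $]
Step 19: shift (. Stack=[T * (] ptr=9 lookahead=id remaining=[id ) $]
Step 20: shift id. Stack=[T * ( id] ptr=10 lookahead=) remaining=[) $]
Step 21: reduce F->id. Stack=[T * ( F] ptr=10 lookahead=) remaining=[) $]
Step 22: reduce T->F. Stack=[T * ( T] ptr=10 lookahead=) remaining=[) $]
Step 23: reduce E->T. Stack=[T * ( E] ptr=10 lookahead=) remaining=[) $]
Step 24: shift ). Stack=[T * ( E )] ptr=11 lookahead=$ remaining=[$]
Step 25: reduce F->( E ). Stack=[T * F] ptr=11 lookahead=$ remaining=[$]
Step 26: reduce T->T * F. Stack=[T] ptr=11 lookahead=$ remaining=[$]
Step 27: reduce E->T. Stack=[E] ptr=11 lookahead=$ remaining=[$]
Step 28: accept. Stack=[E] ptr=11 lookahead=$ remaining=[$]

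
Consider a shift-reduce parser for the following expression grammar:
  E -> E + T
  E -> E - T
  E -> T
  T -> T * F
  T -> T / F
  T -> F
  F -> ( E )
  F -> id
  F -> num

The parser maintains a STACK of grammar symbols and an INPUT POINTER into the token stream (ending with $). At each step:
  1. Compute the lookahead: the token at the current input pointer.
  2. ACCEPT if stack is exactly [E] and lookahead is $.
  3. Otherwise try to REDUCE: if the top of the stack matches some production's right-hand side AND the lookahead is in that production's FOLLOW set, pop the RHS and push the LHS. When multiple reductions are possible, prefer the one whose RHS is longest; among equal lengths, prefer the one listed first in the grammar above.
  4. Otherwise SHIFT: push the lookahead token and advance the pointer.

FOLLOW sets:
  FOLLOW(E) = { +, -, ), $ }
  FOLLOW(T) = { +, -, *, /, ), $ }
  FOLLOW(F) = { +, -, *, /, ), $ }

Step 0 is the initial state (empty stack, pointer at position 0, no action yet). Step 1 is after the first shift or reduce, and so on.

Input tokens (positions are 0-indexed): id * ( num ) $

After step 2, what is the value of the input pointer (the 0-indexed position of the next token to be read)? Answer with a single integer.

Step 1: shift id. Stack=[id] ptr=1 lookahead=* remaining=[* ( num ) $]
Step 2: reduce F->id. Stack=[F] ptr=1 lookahead=* remaining=[* ( num ) $]

Answer: 1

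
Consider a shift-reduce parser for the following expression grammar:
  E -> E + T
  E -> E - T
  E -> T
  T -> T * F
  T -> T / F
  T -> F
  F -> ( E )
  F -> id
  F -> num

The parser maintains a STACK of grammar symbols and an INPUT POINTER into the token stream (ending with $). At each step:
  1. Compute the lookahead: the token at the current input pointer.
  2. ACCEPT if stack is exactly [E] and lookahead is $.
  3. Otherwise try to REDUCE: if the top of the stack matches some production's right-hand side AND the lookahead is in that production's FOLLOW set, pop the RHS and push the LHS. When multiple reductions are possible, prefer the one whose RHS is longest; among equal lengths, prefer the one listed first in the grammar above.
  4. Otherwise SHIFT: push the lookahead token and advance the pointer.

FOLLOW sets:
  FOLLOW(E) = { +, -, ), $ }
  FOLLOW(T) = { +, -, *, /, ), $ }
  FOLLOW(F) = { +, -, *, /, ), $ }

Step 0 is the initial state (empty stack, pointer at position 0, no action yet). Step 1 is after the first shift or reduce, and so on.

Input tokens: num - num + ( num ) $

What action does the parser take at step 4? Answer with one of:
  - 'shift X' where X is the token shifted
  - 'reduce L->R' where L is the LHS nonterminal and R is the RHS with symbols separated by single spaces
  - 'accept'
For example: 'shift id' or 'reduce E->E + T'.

Answer: reduce E->T

Derivation:
Step 1: shift num. Stack=[num] ptr=1 lookahead=- remaining=[- num + ( num ) $]
Step 2: reduce F->num. Stack=[F] ptr=1 lookahead=- remaining=[- num + ( num ) $]
Step 3: reduce T->F. Stack=[T] ptr=1 lookahead=- remaining=[- num + ( num ) $]
Step 4: reduce E->T. Stack=[E] ptr=1 lookahead=- remaining=[- num + ( num ) $]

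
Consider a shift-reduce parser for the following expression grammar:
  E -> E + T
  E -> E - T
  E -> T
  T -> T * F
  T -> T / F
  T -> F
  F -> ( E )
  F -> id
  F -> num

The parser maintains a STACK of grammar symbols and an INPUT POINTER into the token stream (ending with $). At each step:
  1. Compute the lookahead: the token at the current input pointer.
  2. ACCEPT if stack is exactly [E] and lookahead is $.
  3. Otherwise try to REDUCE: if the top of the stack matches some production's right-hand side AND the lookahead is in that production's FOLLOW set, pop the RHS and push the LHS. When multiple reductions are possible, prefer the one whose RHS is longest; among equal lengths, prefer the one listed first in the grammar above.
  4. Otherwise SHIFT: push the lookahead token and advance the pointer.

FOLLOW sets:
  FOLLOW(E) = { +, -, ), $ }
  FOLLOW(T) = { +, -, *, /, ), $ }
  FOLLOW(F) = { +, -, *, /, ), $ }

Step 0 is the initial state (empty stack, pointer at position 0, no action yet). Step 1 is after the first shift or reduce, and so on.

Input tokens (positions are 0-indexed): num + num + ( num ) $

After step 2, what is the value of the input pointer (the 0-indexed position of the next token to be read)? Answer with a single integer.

Answer: 1

Derivation:
Step 1: shift num. Stack=[num] ptr=1 lookahead=+ remaining=[+ num + ( num ) $]
Step 2: reduce F->num. Stack=[F] ptr=1 lookahead=+ remaining=[+ num + ( num ) $]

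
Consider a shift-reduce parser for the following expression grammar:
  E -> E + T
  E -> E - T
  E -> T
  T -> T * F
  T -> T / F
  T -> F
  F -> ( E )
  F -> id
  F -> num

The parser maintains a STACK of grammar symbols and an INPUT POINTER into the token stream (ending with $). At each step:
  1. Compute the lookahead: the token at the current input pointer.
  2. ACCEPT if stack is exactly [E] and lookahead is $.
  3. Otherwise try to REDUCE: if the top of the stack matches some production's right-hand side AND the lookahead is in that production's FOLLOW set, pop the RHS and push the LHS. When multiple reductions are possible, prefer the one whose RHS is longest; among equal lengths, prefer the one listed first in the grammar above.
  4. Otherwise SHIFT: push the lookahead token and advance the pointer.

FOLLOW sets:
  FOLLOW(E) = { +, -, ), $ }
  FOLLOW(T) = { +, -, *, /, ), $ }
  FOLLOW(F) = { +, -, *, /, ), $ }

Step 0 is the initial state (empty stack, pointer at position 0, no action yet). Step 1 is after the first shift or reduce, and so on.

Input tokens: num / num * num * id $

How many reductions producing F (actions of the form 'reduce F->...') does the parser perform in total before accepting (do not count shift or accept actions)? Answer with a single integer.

Step 1: shift num. Stack=[num] ptr=1 lookahead=/ remaining=[/ num * num * id $]
Step 2: reduce F->num. Stack=[F] ptr=1 lookahead=/ remaining=[/ num * num * id $]
Step 3: reduce T->F. Stack=[T] ptr=1 lookahead=/ remaining=[/ num * num * id $]
Step 4: shift /. Stack=[T /] ptr=2 lookahead=num remaining=[num * num * id $]
Step 5: shift num. Stack=[T / num] ptr=3 lookahead=* remaining=[* num * id $]
Step 6: reduce F->num. Stack=[T / F] ptr=3 lookahead=* remaining=[* num * id $]
Step 7: reduce T->T / F. Stack=[T] ptr=3 lookahead=* remaining=[* num * id $]
Step 8: shift *. Stack=[T *] ptr=4 lookahead=num remaining=[num * id $]
Step 9: shift num. Stack=[T * num] ptr=5 lookahead=* remaining=[* id $]
Step 10: reduce F->num. Stack=[T * F] ptr=5 lookahead=* remaining=[* id $]
Step 11: reduce T->T * F. Stack=[T] ptr=5 lookahead=* remaining=[* id $]
Step 12: shift *. Stack=[T *] ptr=6 lookahead=id remaining=[id $]
Step 13: shift id. Stack=[T * id] ptr=7 lookahead=$ remaining=[$]
Step 14: reduce F->id. Stack=[T * F] ptr=7 lookahead=$ remaining=[$]
Step 15: reduce T->T * F. Stack=[T] ptr=7 lookahead=$ remaining=[$]
Step 16: reduce E->T. Stack=[E] ptr=7 lookahead=$ remaining=[$]
Step 17: accept. Stack=[E] ptr=7 lookahead=$ remaining=[$]

Answer: 4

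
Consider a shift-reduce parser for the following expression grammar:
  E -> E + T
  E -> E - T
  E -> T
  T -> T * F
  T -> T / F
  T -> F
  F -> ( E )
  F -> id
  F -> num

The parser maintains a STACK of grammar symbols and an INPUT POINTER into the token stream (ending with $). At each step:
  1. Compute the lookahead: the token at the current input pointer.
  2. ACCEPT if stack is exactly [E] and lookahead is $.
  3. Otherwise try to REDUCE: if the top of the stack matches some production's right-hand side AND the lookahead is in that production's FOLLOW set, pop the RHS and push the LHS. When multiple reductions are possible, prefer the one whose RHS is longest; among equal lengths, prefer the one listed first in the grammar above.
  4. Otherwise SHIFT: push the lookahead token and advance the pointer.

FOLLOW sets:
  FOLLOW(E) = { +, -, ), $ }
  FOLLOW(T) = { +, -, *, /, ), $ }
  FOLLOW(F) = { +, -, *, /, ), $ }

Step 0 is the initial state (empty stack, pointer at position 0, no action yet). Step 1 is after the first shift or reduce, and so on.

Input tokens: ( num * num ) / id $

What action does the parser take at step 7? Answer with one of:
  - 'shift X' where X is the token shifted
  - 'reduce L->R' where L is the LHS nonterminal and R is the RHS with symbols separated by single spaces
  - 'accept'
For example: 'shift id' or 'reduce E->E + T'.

Answer: reduce F->num

Derivation:
Step 1: shift (. Stack=[(] ptr=1 lookahead=num remaining=[num * num ) / id $]
Step 2: shift num. Stack=[( num] ptr=2 lookahead=* remaining=[* num ) / id $]
Step 3: reduce F->num. Stack=[( F] ptr=2 lookahead=* remaining=[* num ) / id $]
Step 4: reduce T->F. Stack=[( T] ptr=2 lookahead=* remaining=[* num ) / id $]
Step 5: shift *. Stack=[( T *] ptr=3 lookahead=num remaining=[num ) / id $]
Step 6: shift num. Stack=[( T * num] ptr=4 lookahead=) remaining=[) / id $]
Step 7: reduce F->num. Stack=[( T * F] ptr=4 lookahead=) remaining=[) / id $]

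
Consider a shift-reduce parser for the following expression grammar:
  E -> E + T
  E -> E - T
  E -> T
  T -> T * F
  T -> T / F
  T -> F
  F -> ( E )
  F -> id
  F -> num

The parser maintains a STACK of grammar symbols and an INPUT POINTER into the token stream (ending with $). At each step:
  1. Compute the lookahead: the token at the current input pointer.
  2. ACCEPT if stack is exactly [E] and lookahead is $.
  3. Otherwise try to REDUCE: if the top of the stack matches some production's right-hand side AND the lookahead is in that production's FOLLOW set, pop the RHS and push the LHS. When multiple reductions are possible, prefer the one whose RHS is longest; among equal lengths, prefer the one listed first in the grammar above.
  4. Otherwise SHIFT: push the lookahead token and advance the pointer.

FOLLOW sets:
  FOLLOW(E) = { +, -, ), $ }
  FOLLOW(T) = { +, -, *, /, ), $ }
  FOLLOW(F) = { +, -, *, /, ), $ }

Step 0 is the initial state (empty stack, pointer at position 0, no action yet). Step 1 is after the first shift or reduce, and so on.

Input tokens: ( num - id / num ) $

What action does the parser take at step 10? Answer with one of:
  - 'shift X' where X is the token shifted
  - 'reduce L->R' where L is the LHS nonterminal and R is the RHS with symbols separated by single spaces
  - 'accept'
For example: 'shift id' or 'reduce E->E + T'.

Step 1: shift (. Stack=[(] ptr=1 lookahead=num remaining=[num - id / num ) $]
Step 2: shift num. Stack=[( num] ptr=2 lookahead=- remaining=[- id / num ) $]
Step 3: reduce F->num. Stack=[( F] ptr=2 lookahead=- remaining=[- id / num ) $]
Step 4: reduce T->F. Stack=[( T] ptr=2 lookahead=- remaining=[- id / num ) $]
Step 5: reduce E->T. Stack=[( E] ptr=2 lookahead=- remaining=[- id / num ) $]
Step 6: shift -. Stack=[( E -] ptr=3 lookahead=id remaining=[id / num ) $]
Step 7: shift id. Stack=[( E - id] ptr=4 lookahead=/ remaining=[/ num ) $]
Step 8: reduce F->id. Stack=[( E - F] ptr=4 lookahead=/ remaining=[/ num ) $]
Step 9: reduce T->F. Stack=[( E - T] ptr=4 lookahead=/ remaining=[/ num ) $]
Step 10: shift /. Stack=[( E - T /] ptr=5 lookahead=num remaining=[num ) $]

Answer: shift /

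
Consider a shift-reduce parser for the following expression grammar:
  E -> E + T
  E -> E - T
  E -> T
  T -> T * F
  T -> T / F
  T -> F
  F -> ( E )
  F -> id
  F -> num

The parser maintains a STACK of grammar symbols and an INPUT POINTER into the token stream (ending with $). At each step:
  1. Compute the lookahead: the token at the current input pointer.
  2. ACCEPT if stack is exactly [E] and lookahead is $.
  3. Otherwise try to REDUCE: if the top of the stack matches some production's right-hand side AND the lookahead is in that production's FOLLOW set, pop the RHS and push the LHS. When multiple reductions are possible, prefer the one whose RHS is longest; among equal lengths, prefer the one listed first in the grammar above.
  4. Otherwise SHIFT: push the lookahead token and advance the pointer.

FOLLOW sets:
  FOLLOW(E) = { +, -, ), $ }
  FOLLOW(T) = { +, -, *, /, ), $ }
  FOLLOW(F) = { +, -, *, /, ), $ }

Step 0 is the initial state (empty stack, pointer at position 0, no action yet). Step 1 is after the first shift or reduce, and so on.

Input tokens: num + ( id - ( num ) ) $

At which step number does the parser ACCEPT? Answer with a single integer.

Step 1: shift num. Stack=[num] ptr=1 lookahead=+ remaining=[+ ( id - ( num ) ) $]
Step 2: reduce F->num. Stack=[F] ptr=1 lookahead=+ remaining=[+ ( id - ( num ) ) $]
Step 3: reduce T->F. Stack=[T] ptr=1 lookahead=+ remaining=[+ ( id - ( num ) ) $]
Step 4: reduce E->T. Stack=[E] ptr=1 lookahead=+ remaining=[+ ( id - ( num ) ) $]
Step 5: shift +. Stack=[E +] ptr=2 lookahead=( remaining=[( id - ( num ) ) $]
Step 6: shift (. Stack=[E + (] ptr=3 lookahead=id remaining=[id - ( num ) ) $]
Step 7: shift id. Stack=[E + ( id] ptr=4 lookahead=- remaining=[- ( num ) ) $]
Step 8: reduce F->id. Stack=[E + ( F] ptr=4 lookahead=- remaining=[- ( num ) ) $]
Step 9: reduce T->F. Stack=[E + ( T] ptr=4 lookahead=- remaining=[- ( num ) ) $]
Step 10: reduce E->T. Stack=[E + ( E] ptr=4 lookahead=- remaining=[- ( num ) ) $]
Step 11: shift -. Stack=[E + ( E -] ptr=5 lookahead=( remaining=[( num ) ) $]
Step 12: shift (. Stack=[E + ( E - (] ptr=6 lookahead=num remaining=[num ) ) $]
Step 13: shift num. Stack=[E + ( E - ( num] ptr=7 lookahead=) remaining=[) ) $]
Step 14: reduce F->num. Stack=[E + ( E - ( F] ptr=7 lookahead=) remaining=[) ) $]
Step 15: reduce T->F. Stack=[E + ( E - ( T] ptr=7 lookahead=) remaining=[) ) $]
Step 16: reduce E->T. Stack=[E + ( E - ( E] ptr=7 lookahead=) remaining=[) ) $]
Step 17: shift ). Stack=[E + ( E - ( E )] ptr=8 lookahead=) remaining=[) $]
Step 18: reduce F->( E ). Stack=[E + ( E - F] ptr=8 lookahead=) remaining=[) $]
Step 19: reduce T->F. Stack=[E + ( E - T] ptr=8 lookahead=) remaining=[) $]
Step 20: reduce E->E - T. Stack=[E + ( E] ptr=8 lookahead=) remaining=[) $]
Step 21: shift ). Stack=[E + ( E )] ptr=9 lookahead=$ remaining=[$]
Step 22: reduce F->( E ). Stack=[E + F] ptr=9 lookahead=$ remaining=[$]
Step 23: reduce T->F. Stack=[E + T] ptr=9 lookahead=$ remaining=[$]
Step 24: reduce E->E + T. Stack=[E] ptr=9 lookahead=$ remaining=[$]
Step 25: accept. Stack=[E] ptr=9 lookahead=$ remaining=[$]

Answer: 25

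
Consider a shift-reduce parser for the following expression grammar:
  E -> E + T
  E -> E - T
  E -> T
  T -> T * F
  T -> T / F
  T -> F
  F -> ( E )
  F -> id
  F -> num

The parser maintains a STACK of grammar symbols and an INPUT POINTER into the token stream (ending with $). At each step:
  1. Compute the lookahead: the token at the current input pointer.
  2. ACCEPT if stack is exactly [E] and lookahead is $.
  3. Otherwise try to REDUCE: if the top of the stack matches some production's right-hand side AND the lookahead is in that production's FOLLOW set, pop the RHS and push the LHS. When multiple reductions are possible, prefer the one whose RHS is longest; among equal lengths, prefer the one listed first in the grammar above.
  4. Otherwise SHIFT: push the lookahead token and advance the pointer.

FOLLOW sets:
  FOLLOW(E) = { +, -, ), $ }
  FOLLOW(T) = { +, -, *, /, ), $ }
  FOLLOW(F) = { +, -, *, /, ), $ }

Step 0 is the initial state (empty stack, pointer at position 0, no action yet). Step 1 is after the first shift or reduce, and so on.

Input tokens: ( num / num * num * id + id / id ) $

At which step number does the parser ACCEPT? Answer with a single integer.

Step 1: shift (. Stack=[(] ptr=1 lookahead=num remaining=[num / num * num * id + id / id ) $]
Step 2: shift num. Stack=[( num] ptr=2 lookahead=/ remaining=[/ num * num * id + id / id ) $]
Step 3: reduce F->num. Stack=[( F] ptr=2 lookahead=/ remaining=[/ num * num * id + id / id ) $]
Step 4: reduce T->F. Stack=[( T] ptr=2 lookahead=/ remaining=[/ num * num * id + id / id ) $]
Step 5: shift /. Stack=[( T /] ptr=3 lookahead=num remaining=[num * num * id + id / id ) $]
Step 6: shift num. Stack=[( T / num] ptr=4 lookahead=* remaining=[* num * id + id / id ) $]
Step 7: reduce F->num. Stack=[( T / F] ptr=4 lookahead=* remaining=[* num * id + id / id ) $]
Step 8: reduce T->T / F. Stack=[( T] ptr=4 lookahead=* remaining=[* num * id + id / id ) $]
Step 9: shift *. Stack=[( T *] ptr=5 lookahead=num remaining=[num * id + id / id ) $]
Step 10: shift num. Stack=[( T * num] ptr=6 lookahead=* remaining=[* id + id / id ) $]
Step 11: reduce F->num. Stack=[( T * F] ptr=6 lookahead=* remaining=[* id + id / id ) $]
Step 12: reduce T->T * F. Stack=[( T] ptr=6 lookahead=* remaining=[* id + id / id ) $]
Step 13: shift *. Stack=[( T *] ptr=7 lookahead=id remaining=[id + id / id ) $]
Step 14: shift id. Stack=[( T * id] ptr=8 lookahead=+ remaining=[+ id / id ) $]
Step 15: reduce F->id. Stack=[( T * F] ptr=8 lookahead=+ remaining=[+ id / id ) $]
Step 16: reduce T->T * F. Stack=[( T] ptr=8 lookahead=+ remaining=[+ id / id ) $]
Step 17: reduce E->T. Stack=[( E] ptr=8 lookahead=+ remaining=[+ id / id ) $]
Step 18: shift +. Stack=[( E +] ptr=9 lookahead=id remaining=[id / id ) $]
Step 19: shift id. Stack=[( E + id] ptr=10 lookahead=/ remaining=[/ id ) $]
Step 20: reduce F->id. Stack=[( E + F] ptr=10 lookahead=/ remaining=[/ id ) $]
Step 21: reduce T->F. Stack=[( E + T] ptr=10 lookahead=/ remaining=[/ id ) $]
Step 22: shift /. Stack=[( E + T /] ptr=11 lookahead=id remaining=[id ) $]
Step 23: shift id. Stack=[( E + T / id] ptr=12 lookahead=) remaining=[) $]
Step 24: reduce F->id. Stack=[( E + T / F] ptr=12 lookahead=) remaining=[) $]
Step 25: reduce T->T / F. Stack=[( E + T] ptr=12 lookahead=) remaining=[) $]
Step 26: reduce E->E + T. Stack=[( E] ptr=12 lookahead=) remaining=[) $]
Step 27: shift ). Stack=[( E )] ptr=13 lookahead=$ remaining=[$]
Step 28: reduce F->( E ). Stack=[F] ptr=13 lookahead=$ remaining=[$]
Step 29: reduce T->F. Stack=[T] ptr=13 lookahead=$ remaining=[$]
Step 30: reduce E->T. Stack=[E] ptr=13 lookahead=$ remaining=[$]
Step 31: accept. Stack=[E] ptr=13 lookahead=$ remaining=[$]

Answer: 31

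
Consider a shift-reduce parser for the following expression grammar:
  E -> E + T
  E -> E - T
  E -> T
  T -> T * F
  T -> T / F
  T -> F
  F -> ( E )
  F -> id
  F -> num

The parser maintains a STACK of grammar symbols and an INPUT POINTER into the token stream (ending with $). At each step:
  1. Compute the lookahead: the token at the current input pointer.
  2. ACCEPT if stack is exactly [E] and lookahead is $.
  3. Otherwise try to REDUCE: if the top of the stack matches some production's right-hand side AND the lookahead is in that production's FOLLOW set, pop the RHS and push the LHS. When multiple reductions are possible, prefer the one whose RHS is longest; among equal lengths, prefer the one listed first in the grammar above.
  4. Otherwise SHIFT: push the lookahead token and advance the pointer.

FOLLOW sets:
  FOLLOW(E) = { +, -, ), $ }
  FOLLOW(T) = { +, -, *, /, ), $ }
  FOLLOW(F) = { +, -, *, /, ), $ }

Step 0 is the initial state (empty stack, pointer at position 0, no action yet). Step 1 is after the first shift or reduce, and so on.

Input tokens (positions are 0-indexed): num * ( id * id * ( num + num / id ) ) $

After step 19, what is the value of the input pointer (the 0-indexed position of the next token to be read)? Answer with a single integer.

Answer: 10

Derivation:
Step 1: shift num. Stack=[num] ptr=1 lookahead=* remaining=[* ( id * id * ( num + num / id ) ) $]
Step 2: reduce F->num. Stack=[F] ptr=1 lookahead=* remaining=[* ( id * id * ( num + num / id ) ) $]
Step 3: reduce T->F. Stack=[T] ptr=1 lookahead=* remaining=[* ( id * id * ( num + num / id ) ) $]
Step 4: shift *. Stack=[T *] ptr=2 lookahead=( remaining=[( id * id * ( num + num / id ) ) $]
Step 5: shift (. Stack=[T * (] ptr=3 lookahead=id remaining=[id * id * ( num + num / id ) ) $]
Step 6: shift id. Stack=[T * ( id] ptr=4 lookahead=* remaining=[* id * ( num + num / id ) ) $]
Step 7: reduce F->id. Stack=[T * ( F] ptr=4 lookahead=* remaining=[* id * ( num + num / id ) ) $]
Step 8: reduce T->F. Stack=[T * ( T] ptr=4 lookahead=* remaining=[* id * ( num + num / id ) ) $]
Step 9: shift *. Stack=[T * ( T *] ptr=5 lookahead=id remaining=[id * ( num + num / id ) ) $]
Step 10: shift id. Stack=[T * ( T * id] ptr=6 lookahead=* remaining=[* ( num + num / id ) ) $]
Step 11: reduce F->id. Stack=[T * ( T * F] ptr=6 lookahead=* remaining=[* ( num + num / id ) ) $]
Step 12: reduce T->T * F. Stack=[T * ( T] ptr=6 lookahead=* remaining=[* ( num + num / id ) ) $]
Step 13: shift *. Stack=[T * ( T *] ptr=7 lookahead=( remaining=[( num + num / id ) ) $]
Step 14: shift (. Stack=[T * ( T * (] ptr=8 lookahead=num remaining=[num + num / id ) ) $]
Step 15: shift num. Stack=[T * ( T * ( num] ptr=9 lookahead=+ remaining=[+ num / id ) ) $]
Step 16: reduce F->num. Stack=[T * ( T * ( F] ptr=9 lookahead=+ remaining=[+ num / id ) ) $]
Step 17: reduce T->F. Stack=[T * ( T * ( T] ptr=9 lookahead=+ remaining=[+ num / id ) ) $]
Step 18: reduce E->T. Stack=[T * ( T * ( E] ptr=9 lookahead=+ remaining=[+ num / id ) ) $]
Step 19: shift +. Stack=[T * ( T * ( E +] ptr=10 lookahead=num remaining=[num / id ) ) $]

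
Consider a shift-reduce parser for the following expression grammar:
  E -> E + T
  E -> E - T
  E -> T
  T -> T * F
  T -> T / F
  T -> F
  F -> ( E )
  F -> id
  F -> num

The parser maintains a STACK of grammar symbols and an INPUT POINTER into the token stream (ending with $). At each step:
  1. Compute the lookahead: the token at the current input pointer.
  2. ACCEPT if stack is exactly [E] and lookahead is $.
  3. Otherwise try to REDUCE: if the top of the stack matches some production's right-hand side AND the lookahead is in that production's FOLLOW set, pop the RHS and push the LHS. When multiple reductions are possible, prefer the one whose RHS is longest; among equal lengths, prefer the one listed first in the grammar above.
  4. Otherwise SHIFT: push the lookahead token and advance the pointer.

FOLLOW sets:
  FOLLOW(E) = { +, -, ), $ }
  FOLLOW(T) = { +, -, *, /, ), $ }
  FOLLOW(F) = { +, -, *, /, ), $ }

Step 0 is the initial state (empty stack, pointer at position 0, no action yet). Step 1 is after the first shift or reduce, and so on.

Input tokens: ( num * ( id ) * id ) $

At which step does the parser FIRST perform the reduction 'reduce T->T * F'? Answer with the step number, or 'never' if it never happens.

Answer: 13

Derivation:
Step 1: shift (. Stack=[(] ptr=1 lookahead=num remaining=[num * ( id ) * id ) $]
Step 2: shift num. Stack=[( num] ptr=2 lookahead=* remaining=[* ( id ) * id ) $]
Step 3: reduce F->num. Stack=[( F] ptr=2 lookahead=* remaining=[* ( id ) * id ) $]
Step 4: reduce T->F. Stack=[( T] ptr=2 lookahead=* remaining=[* ( id ) * id ) $]
Step 5: shift *. Stack=[( T *] ptr=3 lookahead=( remaining=[( id ) * id ) $]
Step 6: shift (. Stack=[( T * (] ptr=4 lookahead=id remaining=[id ) * id ) $]
Step 7: shift id. Stack=[( T * ( id] ptr=5 lookahead=) remaining=[) * id ) $]
Step 8: reduce F->id. Stack=[( T * ( F] ptr=5 lookahead=) remaining=[) * id ) $]
Step 9: reduce T->F. Stack=[( T * ( T] ptr=5 lookahead=) remaining=[) * id ) $]
Step 10: reduce E->T. Stack=[( T * ( E] ptr=5 lookahead=) remaining=[) * id ) $]
Step 11: shift ). Stack=[( T * ( E )] ptr=6 lookahead=* remaining=[* id ) $]
Step 12: reduce F->( E ). Stack=[( T * F] ptr=6 lookahead=* remaining=[* id ) $]
Step 13: reduce T->T * F. Stack=[( T] ptr=6 lookahead=* remaining=[* id ) $]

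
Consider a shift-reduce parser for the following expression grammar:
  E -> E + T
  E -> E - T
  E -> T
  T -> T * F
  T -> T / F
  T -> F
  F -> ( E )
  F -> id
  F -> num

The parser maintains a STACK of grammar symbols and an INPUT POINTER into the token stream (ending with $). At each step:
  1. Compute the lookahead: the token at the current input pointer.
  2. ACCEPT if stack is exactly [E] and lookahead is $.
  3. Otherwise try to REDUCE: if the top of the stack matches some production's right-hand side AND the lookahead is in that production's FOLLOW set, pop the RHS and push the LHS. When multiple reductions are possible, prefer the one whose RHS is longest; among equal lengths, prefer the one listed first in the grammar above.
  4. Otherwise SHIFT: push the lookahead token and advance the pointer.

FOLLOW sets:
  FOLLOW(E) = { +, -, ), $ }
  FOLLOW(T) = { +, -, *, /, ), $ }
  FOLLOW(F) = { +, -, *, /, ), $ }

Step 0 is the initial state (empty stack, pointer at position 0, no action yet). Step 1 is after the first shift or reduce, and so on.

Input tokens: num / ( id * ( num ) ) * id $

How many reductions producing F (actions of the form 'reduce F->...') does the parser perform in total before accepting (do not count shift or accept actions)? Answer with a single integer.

Answer: 6

Derivation:
Step 1: shift num. Stack=[num] ptr=1 lookahead=/ remaining=[/ ( id * ( num ) ) * id $]
Step 2: reduce F->num. Stack=[F] ptr=1 lookahead=/ remaining=[/ ( id * ( num ) ) * id $]
Step 3: reduce T->F. Stack=[T] ptr=1 lookahead=/ remaining=[/ ( id * ( num ) ) * id $]
Step 4: shift /. Stack=[T /] ptr=2 lookahead=( remaining=[( id * ( num ) ) * id $]
Step 5: shift (. Stack=[T / (] ptr=3 lookahead=id remaining=[id * ( num ) ) * id $]
Step 6: shift id. Stack=[T / ( id] ptr=4 lookahead=* remaining=[* ( num ) ) * id $]
Step 7: reduce F->id. Stack=[T / ( F] ptr=4 lookahead=* remaining=[* ( num ) ) * id $]
Step 8: reduce T->F. Stack=[T / ( T] ptr=4 lookahead=* remaining=[* ( num ) ) * id $]
Step 9: shift *. Stack=[T / ( T *] ptr=5 lookahead=( remaining=[( num ) ) * id $]
Step 10: shift (. Stack=[T / ( T * (] ptr=6 lookahead=num remaining=[num ) ) * id $]
Step 11: shift num. Stack=[T / ( T * ( num] ptr=7 lookahead=) remaining=[) ) * id $]
Step 12: reduce F->num. Stack=[T / ( T * ( F] ptr=7 lookahead=) remaining=[) ) * id $]
Step 13: reduce T->F. Stack=[T / ( T * ( T] ptr=7 lookahead=) remaining=[) ) * id $]
Step 14: reduce E->T. Stack=[T / ( T * ( E] ptr=7 lookahead=) remaining=[) ) * id $]
Step 15: shift ). Stack=[T / ( T * ( E )] ptr=8 lookahead=) remaining=[) * id $]
Step 16: reduce F->( E ). Stack=[T / ( T * F] ptr=8 lookahead=) remaining=[) * id $]
Step 17: reduce T->T * F. Stack=[T / ( T] ptr=8 lookahead=) remaining=[) * id $]
Step 18: reduce E->T. Stack=[T / ( E] ptr=8 lookahead=) remaining=[) * id $]
Step 19: shift ). Stack=[T / ( E )] ptr=9 lookahead=* remaining=[* id $]
Step 20: reduce F->( E ). Stack=[T / F] ptr=9 lookahead=* remaining=[* id $]
Step 21: reduce T->T / F. Stack=[T] ptr=9 lookahead=* remaining=[* id $]
Step 22: shift *. Stack=[T *] ptr=10 lookahead=id remaining=[id $]
Step 23: shift id. Stack=[T * id] ptr=11 lookahead=$ remaining=[$]
Step 24: reduce F->id. Stack=[T * F] ptr=11 lookahead=$ remaining=[$]
Step 25: reduce T->T * F. Stack=[T] ptr=11 lookahead=$ remaining=[$]
Step 26: reduce E->T. Stack=[E] ptr=11 lookahead=$ remaining=[$]
Step 27: accept. Stack=[E] ptr=11 lookahead=$ remaining=[$]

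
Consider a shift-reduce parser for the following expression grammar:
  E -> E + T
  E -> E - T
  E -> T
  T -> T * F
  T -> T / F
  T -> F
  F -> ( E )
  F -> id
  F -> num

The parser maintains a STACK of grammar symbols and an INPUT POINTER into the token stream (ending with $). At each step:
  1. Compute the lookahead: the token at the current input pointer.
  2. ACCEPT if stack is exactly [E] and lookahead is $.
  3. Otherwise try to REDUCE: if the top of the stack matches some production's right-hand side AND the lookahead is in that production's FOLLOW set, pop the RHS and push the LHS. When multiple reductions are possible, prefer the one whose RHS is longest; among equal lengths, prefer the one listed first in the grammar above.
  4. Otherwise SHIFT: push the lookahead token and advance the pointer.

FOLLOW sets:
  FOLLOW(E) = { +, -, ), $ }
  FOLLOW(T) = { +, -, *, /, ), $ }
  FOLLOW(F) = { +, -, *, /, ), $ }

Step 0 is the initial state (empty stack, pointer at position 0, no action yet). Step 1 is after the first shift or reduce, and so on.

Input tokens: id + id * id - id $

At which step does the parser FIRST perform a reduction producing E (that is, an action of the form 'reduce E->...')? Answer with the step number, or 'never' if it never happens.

Step 1: shift id. Stack=[id] ptr=1 lookahead=+ remaining=[+ id * id - id $]
Step 2: reduce F->id. Stack=[F] ptr=1 lookahead=+ remaining=[+ id * id - id $]
Step 3: reduce T->F. Stack=[T] ptr=1 lookahead=+ remaining=[+ id * id - id $]
Step 4: reduce E->T. Stack=[E] ptr=1 lookahead=+ remaining=[+ id * id - id $]

Answer: 4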